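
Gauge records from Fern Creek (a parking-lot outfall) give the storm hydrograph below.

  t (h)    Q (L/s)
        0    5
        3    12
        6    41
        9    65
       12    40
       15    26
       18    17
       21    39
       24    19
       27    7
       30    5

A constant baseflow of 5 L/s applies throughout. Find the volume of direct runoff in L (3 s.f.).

Direct-runoff ordinates (Q − Q_b): 0.0, 7.0, 36.0, 60.0, 35.0, 21.0, 12.0, 34.0, 14.0, 2.0, 0.0 L/s.
ΣQ_DR = 221.0 L/s.
With Δt = 3 h = 10800 s, V = ΣQ_DR · Δt = 221.0 × 10800 = 2.39 × 10^6 L.

V ≈ 2.39 × 10^6 L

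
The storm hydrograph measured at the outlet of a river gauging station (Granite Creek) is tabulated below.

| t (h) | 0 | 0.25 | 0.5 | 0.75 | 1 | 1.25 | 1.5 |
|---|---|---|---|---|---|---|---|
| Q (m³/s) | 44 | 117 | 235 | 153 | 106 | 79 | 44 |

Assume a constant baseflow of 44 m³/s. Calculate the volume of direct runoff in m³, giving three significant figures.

V ≈ 4.23 × 10^5 m³

Direct-runoff ordinates (Q − Q_b): 0.0, 73.0, 191.0, 109.0, 62.0, 35.0, 0.0 m³/s.
ΣQ_DR = 470.0 m³/s.
With Δt = 0.25 h = 900 s, V = ΣQ_DR · Δt = 470.0 × 900 = 4.23 × 10^5 m³.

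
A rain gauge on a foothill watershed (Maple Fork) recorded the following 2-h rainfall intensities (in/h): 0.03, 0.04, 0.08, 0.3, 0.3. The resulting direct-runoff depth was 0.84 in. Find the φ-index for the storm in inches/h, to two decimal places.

φ ≈ 0.09 in/h

Only the 2 blocks with intensity above φ contribute runoff: 0.3, 0.3 in/h.
Σ(I−φ)·Δt = d  ⇒  (0.3+0.3 − 2φ)·2 = 0.84
φ = (0.6000 − 0.84/2) / 2 = 0.09 in/h.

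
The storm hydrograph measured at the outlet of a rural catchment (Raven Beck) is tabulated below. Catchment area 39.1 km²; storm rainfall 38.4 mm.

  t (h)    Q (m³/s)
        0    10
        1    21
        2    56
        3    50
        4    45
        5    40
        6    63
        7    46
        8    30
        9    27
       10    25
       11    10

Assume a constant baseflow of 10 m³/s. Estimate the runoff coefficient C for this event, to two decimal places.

ΣQ_DR = 303.0 m³/s; V = ΣQ_DR·Δt = 1.091 × 10^6 m³.
Runoff depth d = V / A = 27.90 mm.
C = d / P = 27.90 / 38.4 = 0.73.

C ≈ 0.73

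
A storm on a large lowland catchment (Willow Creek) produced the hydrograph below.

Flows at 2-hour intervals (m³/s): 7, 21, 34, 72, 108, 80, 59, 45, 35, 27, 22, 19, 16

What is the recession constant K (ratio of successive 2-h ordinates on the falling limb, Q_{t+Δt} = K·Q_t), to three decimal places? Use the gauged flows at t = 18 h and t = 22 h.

K ≈ 0.839

Using the recession-limb readings at t = 18 h and t = 22 h: Q falls from 27 to 19 m³/s over 2 intervals.
K = (Q₂/Q₁)^(1/2) = (19/27)^(1/2) = 0.839.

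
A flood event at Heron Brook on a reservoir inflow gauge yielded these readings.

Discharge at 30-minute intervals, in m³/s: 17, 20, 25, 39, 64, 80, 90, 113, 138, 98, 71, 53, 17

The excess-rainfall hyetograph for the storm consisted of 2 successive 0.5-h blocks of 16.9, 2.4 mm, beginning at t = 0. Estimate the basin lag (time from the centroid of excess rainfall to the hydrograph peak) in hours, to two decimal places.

t_L ≈ 3.69 h

Centroid of excess rainfall: t_c = Σ P_i·t̄_i / ΣP_i = 0.3122 h (block centres at 0.25, 0.75 h).
Hydrograph peak occurs at t = 4 h, so basin lag t_L = 4 − 0.3122 = 3.69 h.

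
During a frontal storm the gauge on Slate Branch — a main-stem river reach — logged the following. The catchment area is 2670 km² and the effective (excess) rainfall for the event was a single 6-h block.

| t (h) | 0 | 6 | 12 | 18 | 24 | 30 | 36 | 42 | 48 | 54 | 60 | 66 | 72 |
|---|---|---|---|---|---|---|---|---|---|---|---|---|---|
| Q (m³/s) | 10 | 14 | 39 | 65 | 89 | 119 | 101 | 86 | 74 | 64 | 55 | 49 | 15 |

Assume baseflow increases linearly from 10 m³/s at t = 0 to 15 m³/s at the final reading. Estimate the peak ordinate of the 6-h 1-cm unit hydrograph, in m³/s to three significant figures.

U_p ≈ 214 m³/s

Direct runoff: 0.00, 3.58, 28.17, 53.75, 77.33, 106.92, 88.50, 73.08, 60.67, 50.25, 40.83, 34.42, 0.00 m³/s; ΣQ_DR = 617.5 m³/s, peak = 106.92 m³/s.
Runoff depth d = ΣQ_DR·Δt / A = 617.5 × 21600 / (2670 km²) = 4.996 mm.
The 1-cm UH is the DRH scaled by (10 mm)/d, so U_p = 106.92 × 10/4.996 = 214 m³/s.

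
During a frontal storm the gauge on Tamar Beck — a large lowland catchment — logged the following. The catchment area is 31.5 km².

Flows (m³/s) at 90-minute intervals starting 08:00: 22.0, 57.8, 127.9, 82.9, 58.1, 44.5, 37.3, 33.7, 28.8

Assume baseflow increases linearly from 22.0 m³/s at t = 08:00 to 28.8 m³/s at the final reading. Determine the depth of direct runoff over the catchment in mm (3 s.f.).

d ≈ 45.3 mm

Direct runoff: 0.00, 34.95, 104.20, 58.35, 32.70, 18.25, 10.20, 5.75, 0.00 m³/s; ΣQ_DR = 264.4 m³/s.
V = ΣQ_DR · Δt = 264.4 × 5400 s = 1.428 × 10^6 m³.
Over A = 31.5 km², depth = V / A = 45.3 mm.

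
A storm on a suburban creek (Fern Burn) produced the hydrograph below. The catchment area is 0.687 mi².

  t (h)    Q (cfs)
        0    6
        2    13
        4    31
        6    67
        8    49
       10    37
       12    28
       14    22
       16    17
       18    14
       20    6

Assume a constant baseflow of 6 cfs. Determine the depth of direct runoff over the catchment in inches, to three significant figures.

Direct runoff: 0.0, 7.0, 25.0, 61.0, 43.0, 31.0, 22.0, 16.0, 11.0, 8.0, 0.0 cfs; ΣQ_DR = 224.0 cfs.
V = ΣQ_DR · Δt = 224.0 × 7200 s = 1.613 × 10^6 ft³.
Over A = 0.687 mi², depth = V / A = 1.01 in.

d ≈ 1.01 in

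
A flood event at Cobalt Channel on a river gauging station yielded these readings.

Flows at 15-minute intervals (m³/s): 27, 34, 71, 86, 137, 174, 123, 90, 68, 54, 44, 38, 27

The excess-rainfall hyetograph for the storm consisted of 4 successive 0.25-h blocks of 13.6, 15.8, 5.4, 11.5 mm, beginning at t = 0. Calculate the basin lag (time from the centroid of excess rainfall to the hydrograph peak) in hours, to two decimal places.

Centroid of excess rainfall: t_c = Σ P_i·t̄_i / ΣP_i = 0.4549 h (block centres at 0.125, 0.375, 0.625, 0.875 h).
Hydrograph peak occurs at t = 1.25 h, so basin lag t_L = 1.25 − 0.4549 = 0.80 h.

t_L ≈ 0.80 h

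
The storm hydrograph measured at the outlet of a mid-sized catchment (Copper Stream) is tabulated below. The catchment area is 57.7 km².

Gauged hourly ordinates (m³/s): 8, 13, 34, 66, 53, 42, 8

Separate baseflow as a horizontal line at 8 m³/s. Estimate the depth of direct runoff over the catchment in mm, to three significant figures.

Direct runoff: 0.0, 5.0, 26.0, 58.0, 45.0, 34.0, 0.0 m³/s; ΣQ_DR = 168.0 m³/s.
V = ΣQ_DR · Δt = 168.0 × 3600 s = 6.048 × 10^5 m³.
Over A = 57.7 km², depth = V / A = 10.5 mm.

d ≈ 10.5 mm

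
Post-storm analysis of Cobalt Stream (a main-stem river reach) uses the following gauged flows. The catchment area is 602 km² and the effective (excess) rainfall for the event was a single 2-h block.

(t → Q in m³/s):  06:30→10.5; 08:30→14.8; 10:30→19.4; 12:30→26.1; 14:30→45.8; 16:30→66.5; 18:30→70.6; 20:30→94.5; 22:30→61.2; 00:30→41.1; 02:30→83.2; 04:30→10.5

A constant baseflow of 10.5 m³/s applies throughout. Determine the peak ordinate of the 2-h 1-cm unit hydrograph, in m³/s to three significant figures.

Direct runoff: 0.0, 4.3, 8.9, 15.6, 35.3, 56.0, 60.1, 84.0, 50.7, 30.6, 72.7, 0.0 m³/s; ΣQ_DR = 418.2 m³/s, peak = 84.0 m³/s.
Runoff depth d = ΣQ_DR·Δt / A = 418.2 × 7200 / (602 km²) = 5.002 mm.
The 1-cm UH is the DRH scaled by (10 mm)/d, so U_p = 84.0 × 10/5.002 = 168 m³/s.

U_p ≈ 168 m³/s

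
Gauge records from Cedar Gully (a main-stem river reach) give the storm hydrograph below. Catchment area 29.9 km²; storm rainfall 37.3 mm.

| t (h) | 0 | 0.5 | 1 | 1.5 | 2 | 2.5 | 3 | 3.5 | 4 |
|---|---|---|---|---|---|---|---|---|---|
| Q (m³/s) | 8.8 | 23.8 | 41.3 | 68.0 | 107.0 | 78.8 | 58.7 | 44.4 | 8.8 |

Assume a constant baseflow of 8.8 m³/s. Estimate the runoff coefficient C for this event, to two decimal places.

ΣQ_DR = 360.4 m³/s; V = ΣQ_DR·Δt = 6.487 × 10^5 m³.
Runoff depth d = V / A = 21.70 mm.
C = d / P = 21.70 / 37.3 = 0.58.

C ≈ 0.58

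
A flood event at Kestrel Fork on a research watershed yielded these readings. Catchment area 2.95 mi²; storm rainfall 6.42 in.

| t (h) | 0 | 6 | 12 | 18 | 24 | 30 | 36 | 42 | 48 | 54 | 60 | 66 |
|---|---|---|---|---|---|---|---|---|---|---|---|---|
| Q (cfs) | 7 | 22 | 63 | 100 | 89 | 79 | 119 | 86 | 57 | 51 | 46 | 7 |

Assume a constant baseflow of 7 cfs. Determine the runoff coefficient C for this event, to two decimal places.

C ≈ 0.32

ΣQ_DR = 642.0 cfs; V = ΣQ_DR·Δt = 1.387 × 10^7 ft³.
Runoff depth d = V / A = 2.023 in.
C = d / P = 2.023 / 6.42 = 0.32.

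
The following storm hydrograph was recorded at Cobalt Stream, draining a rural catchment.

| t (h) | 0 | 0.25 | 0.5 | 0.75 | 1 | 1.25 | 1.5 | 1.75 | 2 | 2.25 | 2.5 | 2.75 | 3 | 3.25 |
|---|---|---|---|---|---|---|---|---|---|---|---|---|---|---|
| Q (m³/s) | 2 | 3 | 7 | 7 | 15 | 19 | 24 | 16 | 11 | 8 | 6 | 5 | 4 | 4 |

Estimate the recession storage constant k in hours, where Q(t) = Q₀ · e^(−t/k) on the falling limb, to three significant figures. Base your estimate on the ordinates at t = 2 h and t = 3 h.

k ≈ 0.989 h

On the falling limb, Q drops from 11 to 4 m³/s between t = 2 h and t = 3 h (Δt = 1 h).
k = −Δt / ln(Q₂/Q₁) = −1 / ln(4/11) = 0.989 h.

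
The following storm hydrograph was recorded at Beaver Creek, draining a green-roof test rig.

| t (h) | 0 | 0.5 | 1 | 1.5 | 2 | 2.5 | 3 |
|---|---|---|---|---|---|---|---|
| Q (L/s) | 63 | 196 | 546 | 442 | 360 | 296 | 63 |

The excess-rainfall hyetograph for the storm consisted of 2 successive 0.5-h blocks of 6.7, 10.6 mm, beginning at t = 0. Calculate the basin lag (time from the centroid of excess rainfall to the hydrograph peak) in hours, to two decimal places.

Centroid of excess rainfall: t_c = Σ P_i·t̄_i / ΣP_i = 0.5564 h (block centres at 0.25, 0.75 h).
Hydrograph peak occurs at t = 1 h, so basin lag t_L = 1 − 0.5564 = 0.44 h.

t_L ≈ 0.44 h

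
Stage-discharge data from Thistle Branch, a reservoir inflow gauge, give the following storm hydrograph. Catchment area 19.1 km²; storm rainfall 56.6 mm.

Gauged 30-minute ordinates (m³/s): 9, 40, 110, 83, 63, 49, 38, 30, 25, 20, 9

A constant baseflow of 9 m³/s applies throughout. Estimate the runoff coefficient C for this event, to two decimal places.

C ≈ 0.63

ΣQ_DR = 377.0 m³/s; V = ΣQ_DR·Δt = 6.786 × 10^5 m³.
Runoff depth d = V / A = 35.53 mm.
C = d / P = 35.53 / 56.6 = 0.63.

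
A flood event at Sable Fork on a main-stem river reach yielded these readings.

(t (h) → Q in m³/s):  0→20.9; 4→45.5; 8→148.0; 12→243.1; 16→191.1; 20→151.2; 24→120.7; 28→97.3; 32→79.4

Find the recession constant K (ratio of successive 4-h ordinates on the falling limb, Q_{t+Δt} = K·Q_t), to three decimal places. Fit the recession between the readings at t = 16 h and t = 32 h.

Using the recession-limb readings at t = 16 h and t = 32 h: Q falls from 191.1 to 79.4 m³/s over 4 intervals.
K = (Q₂/Q₁)^(1/4) = (79.4/191.1)^(1/4) = 0.803.

K ≈ 0.803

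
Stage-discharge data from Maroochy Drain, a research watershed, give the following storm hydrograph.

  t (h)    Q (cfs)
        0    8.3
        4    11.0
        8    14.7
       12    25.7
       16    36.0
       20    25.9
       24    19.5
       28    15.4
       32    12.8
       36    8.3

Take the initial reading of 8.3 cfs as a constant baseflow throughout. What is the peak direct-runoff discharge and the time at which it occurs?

Subtracting baseflow gives direct-runoff ordinates: 0.0, 2.7, 6.4, 17.4, 27.7, 17.6, 11.2, 7.1, 4.5, 0.0 cfs.
The maximum is 27.7 cfs, occurring at the reading for t = 16 h.

Q_p = 27.7 cfs at t = 16 h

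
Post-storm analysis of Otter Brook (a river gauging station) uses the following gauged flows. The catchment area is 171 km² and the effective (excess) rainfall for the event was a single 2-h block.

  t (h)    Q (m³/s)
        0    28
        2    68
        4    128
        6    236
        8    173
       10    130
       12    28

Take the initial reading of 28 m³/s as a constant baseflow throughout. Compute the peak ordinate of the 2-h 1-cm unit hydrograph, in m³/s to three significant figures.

Direct runoff: 0.0, 40.0, 100.0, 208.0, 145.0, 102.0, 0.0 m³/s; ΣQ_DR = 595.0 m³/s, peak = 208.0 m³/s.
Runoff depth d = ΣQ_DR·Δt / A = 595.0 × 7200 / (171 km²) = 25.05 mm.
The 1-cm UH is the DRH scaled by (10 mm)/d, so U_p = 208.0 × 10/25.05 = 83.0 m³/s.

U_p ≈ 83.0 m³/s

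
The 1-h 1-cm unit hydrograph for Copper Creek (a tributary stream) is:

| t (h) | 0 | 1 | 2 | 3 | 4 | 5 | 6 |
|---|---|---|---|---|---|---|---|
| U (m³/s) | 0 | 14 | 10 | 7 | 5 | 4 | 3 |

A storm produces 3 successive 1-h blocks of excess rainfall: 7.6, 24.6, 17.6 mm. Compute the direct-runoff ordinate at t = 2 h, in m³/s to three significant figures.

By discrete convolution, Q_j = Σ (P_i / 10 mm) · U_{j−i}.
At t = 2 h (j=2): Q = (7.6/10)·10 + (24.6/10)·14 + (17.6/10)·0 = 42.0 m³/s.

Q ≈ 42.0 m³/s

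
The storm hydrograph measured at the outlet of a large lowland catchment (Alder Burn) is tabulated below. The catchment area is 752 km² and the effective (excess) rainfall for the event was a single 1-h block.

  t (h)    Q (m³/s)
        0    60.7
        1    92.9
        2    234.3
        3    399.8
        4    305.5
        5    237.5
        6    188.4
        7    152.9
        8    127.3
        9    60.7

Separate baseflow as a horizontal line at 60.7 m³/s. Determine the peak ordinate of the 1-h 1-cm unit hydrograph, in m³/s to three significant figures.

Direct runoff: 0.0, 32.2, 173.6, 339.1, 244.8, 176.8, 127.7, 92.2, 66.6, 0.0 m³/s; ΣQ_DR = 1253 m³/s, peak = 339.1 m³/s.
Runoff depth d = ΣQ_DR·Δt / A = 1253 × 3600 / (752 km²) = 5.998 mm.
The 1-cm UH is the DRH scaled by (10 mm)/d, so U_p = 339.1 × 10/5.998 = 565 m³/s.

U_p ≈ 565 m³/s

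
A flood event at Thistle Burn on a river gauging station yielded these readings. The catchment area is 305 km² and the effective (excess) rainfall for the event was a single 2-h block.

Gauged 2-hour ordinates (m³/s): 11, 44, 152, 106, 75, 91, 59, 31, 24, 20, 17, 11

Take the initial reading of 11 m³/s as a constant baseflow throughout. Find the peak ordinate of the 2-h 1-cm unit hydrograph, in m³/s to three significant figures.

U_p ≈ 117 m³/s

Direct runoff: 0.0, 33.0, 141.0, 95.0, 64.0, 80.0, 48.0, 20.0, 13.0, 9.0, 6.0, 0.0 m³/s; ΣQ_DR = 509.0 m³/s, peak = 141.0 m³/s.
Runoff depth d = ΣQ_DR·Δt / A = 509.0 × 7200 / (305 km²) = 12.02 mm.
The 1-cm UH is the DRH scaled by (10 mm)/d, so U_p = 141.0 × 10/12.02 = 117 m³/s.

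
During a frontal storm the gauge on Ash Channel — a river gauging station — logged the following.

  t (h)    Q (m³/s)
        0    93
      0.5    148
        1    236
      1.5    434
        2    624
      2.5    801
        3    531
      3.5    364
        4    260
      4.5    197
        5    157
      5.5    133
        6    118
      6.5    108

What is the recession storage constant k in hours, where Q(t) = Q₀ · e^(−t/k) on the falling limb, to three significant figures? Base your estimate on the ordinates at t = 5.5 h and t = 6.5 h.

On the falling limb, Q drops from 133 to 108 m³/s between t = 5.5 h and t = 6.5 h (Δt = 1 h).
k = −Δt / ln(Q₂/Q₁) = −1 / ln(108/133) = 4.80 h.

k ≈ 4.80 h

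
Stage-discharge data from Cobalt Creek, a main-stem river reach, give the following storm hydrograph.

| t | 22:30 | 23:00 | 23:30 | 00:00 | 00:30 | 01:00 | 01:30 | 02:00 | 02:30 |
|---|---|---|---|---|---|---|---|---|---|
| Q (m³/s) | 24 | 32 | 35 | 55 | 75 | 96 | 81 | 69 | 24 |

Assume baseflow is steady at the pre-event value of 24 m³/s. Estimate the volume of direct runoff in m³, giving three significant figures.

Direct-runoff ordinates (Q − Q_b): 0.0, 8.0, 11.0, 31.0, 51.0, 72.0, 57.0, 45.0, 0.0 m³/s.
ΣQ_DR = 275.0 m³/s.
With Δt = 0.5 h = 1800 s, V = ΣQ_DR · Δt = 275.0 × 1800 = 4.95 × 10^5 m³.

V ≈ 4.95 × 10^5 m³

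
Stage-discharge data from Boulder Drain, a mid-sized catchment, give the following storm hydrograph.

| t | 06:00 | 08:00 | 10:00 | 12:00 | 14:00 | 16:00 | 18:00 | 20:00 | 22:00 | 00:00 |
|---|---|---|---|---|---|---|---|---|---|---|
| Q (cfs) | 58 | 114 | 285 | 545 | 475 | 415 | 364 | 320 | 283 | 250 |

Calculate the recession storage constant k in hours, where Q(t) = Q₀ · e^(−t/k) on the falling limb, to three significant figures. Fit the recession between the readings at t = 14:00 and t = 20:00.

k ≈ 15.2 h

On the falling limb, Q drops from 475 to 320 cfs between t = 14:00 and t = 20:00 (Δt = 6 h).
k = −Δt / ln(Q₂/Q₁) = −6 / ln(320/475) = 15.2 h.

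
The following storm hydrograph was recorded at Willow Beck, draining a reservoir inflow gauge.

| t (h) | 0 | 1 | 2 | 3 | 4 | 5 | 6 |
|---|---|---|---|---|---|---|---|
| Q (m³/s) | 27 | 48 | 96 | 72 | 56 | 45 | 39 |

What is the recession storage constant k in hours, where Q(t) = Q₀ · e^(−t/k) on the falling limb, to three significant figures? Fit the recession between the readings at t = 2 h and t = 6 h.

k ≈ 4.44 h

On the falling limb, Q drops from 96 to 39 m³/s between t = 2 h and t = 6 h (Δt = 4 h).
k = −Δt / ln(Q₂/Q₁) = −4 / ln(39/96) = 4.44 h.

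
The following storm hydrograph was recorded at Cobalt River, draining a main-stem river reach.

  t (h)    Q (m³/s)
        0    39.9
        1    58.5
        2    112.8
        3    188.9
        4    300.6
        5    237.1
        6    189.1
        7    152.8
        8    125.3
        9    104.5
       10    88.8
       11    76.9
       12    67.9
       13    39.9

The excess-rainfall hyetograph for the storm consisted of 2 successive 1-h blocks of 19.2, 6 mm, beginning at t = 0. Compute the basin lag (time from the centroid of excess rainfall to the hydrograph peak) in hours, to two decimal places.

Centroid of excess rainfall: t_c = Σ P_i·t̄_i / ΣP_i = 0.7381 h (block centres at 0.5, 1.5 h).
Hydrograph peak occurs at t = 4 h, so basin lag t_L = 4 − 0.7381 = 3.26 h.

t_L ≈ 3.26 h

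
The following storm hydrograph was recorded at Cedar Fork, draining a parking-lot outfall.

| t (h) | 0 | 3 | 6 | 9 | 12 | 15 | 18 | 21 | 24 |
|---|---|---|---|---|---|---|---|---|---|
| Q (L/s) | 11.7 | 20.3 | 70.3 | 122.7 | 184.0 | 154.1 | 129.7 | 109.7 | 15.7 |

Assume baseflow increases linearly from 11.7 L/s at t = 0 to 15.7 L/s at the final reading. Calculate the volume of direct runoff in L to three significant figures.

V ≈ 7.50 × 10^6 L

Direct-runoff ordinates (Q − Q_b): 0.00, 8.10, 57.60, 109.50, 170.30, 139.90, 115.00, 94.50, 0.00 L/s.
ΣQ_DR = 694.9 L/s.
With Δt = 3 h = 10800 s, V = ΣQ_DR · Δt = 694.9 × 10800 = 7.50 × 10^6 L.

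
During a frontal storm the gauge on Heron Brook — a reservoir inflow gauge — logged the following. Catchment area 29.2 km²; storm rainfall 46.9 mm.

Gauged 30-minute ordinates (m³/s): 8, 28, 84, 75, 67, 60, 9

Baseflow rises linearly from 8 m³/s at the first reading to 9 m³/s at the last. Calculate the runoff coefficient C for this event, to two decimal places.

C ≈ 0.36

ΣQ_DR = 271.5 m³/s; V = ΣQ_DR·Δt = 4.887 × 10^5 m³.
Runoff depth d = V / A = 16.74 mm.
C = d / P = 16.74 / 46.9 = 0.36.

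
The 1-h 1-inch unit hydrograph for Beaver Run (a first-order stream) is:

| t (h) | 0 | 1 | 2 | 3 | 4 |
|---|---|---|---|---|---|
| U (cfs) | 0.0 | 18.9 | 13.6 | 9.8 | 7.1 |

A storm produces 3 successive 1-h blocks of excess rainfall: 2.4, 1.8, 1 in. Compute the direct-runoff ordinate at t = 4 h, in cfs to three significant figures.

Q ≈ 48.3 cfs

By discrete convolution, Q_j = Σ (P_i / 1 in) · U_{j−i}.
At t = 4 h (j=4): Q = (2.4/1)·7.1 + (1.8/1)·9.8 + (1/1)·13.6 = 48.3 cfs.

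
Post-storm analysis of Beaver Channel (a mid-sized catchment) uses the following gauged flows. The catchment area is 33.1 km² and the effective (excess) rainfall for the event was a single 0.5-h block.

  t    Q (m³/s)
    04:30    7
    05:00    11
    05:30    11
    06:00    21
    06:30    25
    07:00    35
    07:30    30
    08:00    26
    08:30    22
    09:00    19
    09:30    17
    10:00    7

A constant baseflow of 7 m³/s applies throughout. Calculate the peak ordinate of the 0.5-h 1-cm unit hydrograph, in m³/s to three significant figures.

Direct runoff: 0.0, 4.0, 4.0, 14.0, 18.0, 28.0, 23.0, 19.0, 15.0, 12.0, 10.0, 0.0 m³/s; ΣQ_DR = 147.0 m³/s, peak = 28.0 m³/s.
Runoff depth d = ΣQ_DR·Δt / A = 147.0 × 1800 / (33.1 km²) = 7.994 mm.
The 1-cm UH is the DRH scaled by (10 mm)/d, so U_p = 28.0 × 10/7.994 = 35.0 m³/s.

U_p ≈ 35.0 m³/s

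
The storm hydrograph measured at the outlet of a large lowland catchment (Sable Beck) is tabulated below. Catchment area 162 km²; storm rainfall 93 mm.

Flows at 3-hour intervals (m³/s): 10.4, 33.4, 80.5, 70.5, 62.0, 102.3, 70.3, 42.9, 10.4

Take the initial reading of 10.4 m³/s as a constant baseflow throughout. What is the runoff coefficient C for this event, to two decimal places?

C ≈ 0.28

ΣQ_DR = 389.1 m³/s; V = ΣQ_DR·Δt = 4.202 × 10^6 m³.
Runoff depth d = V / A = 25.94 mm.
C = d / P = 25.94 / 93 = 0.28.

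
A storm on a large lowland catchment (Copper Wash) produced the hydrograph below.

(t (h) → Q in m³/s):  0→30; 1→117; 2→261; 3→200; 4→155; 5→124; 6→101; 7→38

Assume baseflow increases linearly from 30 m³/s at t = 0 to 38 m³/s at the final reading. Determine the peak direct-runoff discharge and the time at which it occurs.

Subtracting baseflow gives direct-runoff ordinates: 0.00, 85.86, 228.71, 166.57, 120.43, 88.29, 64.14, 0.00 m³/s.
The maximum is 228.71 m³/s, occurring at the reading for t = 2 h.

Q_p = 228.71 m³/s at t = 2 h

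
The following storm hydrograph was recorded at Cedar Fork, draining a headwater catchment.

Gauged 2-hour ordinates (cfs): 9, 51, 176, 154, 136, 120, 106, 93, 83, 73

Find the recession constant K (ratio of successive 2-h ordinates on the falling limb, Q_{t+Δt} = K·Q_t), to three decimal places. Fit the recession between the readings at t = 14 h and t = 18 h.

Using the recession-limb readings at t = 14 h and t = 18 h: Q falls from 93 to 73 cfs over 2 intervals.
K = (Q₂/Q₁)^(1/2) = (73/93)^(1/2) = 0.886.

K ≈ 0.886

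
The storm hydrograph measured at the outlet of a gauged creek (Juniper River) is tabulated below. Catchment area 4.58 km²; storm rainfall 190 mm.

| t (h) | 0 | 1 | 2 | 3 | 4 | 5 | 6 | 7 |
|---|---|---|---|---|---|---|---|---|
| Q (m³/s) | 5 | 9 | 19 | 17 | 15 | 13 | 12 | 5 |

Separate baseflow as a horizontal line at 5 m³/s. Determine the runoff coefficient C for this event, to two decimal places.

ΣQ_DR = 55.00 m³/s; V = ΣQ_DR·Δt = 1.980 × 10^5 m³.
Runoff depth d = V / A = 43.23 mm.
C = d / P = 43.23 / 190 = 0.23.

C ≈ 0.23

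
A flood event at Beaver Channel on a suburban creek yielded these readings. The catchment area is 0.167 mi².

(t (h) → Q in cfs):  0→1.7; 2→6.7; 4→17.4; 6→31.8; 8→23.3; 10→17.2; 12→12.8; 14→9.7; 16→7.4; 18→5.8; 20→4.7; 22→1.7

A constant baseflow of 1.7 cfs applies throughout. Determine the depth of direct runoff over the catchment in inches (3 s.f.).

d ≈ 2.22 in

Direct runoff: 0.0, 5.0, 15.7, 30.1, 21.6, 15.5, 11.1, 8.0, 5.7, 4.1, 3.0, 0.0 cfs; ΣQ_DR = 119.8 cfs.
V = ΣQ_DR · Δt = 119.8 × 7200 s = 8.626 × 10^5 ft³.
Over A = 0.167 mi², depth = V / A = 2.22 in.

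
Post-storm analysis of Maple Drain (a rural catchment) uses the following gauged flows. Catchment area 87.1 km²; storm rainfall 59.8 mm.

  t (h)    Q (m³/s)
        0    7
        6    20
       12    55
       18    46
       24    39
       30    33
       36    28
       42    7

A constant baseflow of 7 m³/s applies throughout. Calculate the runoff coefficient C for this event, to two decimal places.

ΣQ_DR = 179.0 m³/s; V = ΣQ_DR·Δt = 3.866 × 10^6 m³.
Runoff depth d = V / A = 44.39 mm.
C = d / P = 44.39 / 59.8 = 0.74.

C ≈ 0.74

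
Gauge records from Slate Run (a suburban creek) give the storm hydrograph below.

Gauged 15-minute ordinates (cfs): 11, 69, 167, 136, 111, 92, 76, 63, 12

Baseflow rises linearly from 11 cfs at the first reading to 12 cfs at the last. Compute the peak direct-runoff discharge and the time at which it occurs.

Subtracting baseflow gives direct-runoff ordinates: 0.00, 57.88, 155.75, 124.62, 99.50, 80.38, 64.25, 51.12, 0.00 cfs.
The maximum is 155.75 cfs, occurring at the reading for t = 0.5 h.

Q_p = 155.75 cfs at t = 0.5 h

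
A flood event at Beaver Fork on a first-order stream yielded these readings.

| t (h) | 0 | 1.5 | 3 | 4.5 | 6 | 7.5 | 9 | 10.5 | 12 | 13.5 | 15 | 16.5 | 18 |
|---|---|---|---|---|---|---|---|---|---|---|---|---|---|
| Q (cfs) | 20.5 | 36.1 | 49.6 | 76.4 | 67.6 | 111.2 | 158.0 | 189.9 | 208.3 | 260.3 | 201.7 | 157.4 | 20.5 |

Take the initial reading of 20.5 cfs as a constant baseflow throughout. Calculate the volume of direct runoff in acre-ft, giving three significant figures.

Direct-runoff ordinates (Q − Q_b): 0.0, 15.6, 29.1, 55.9, 47.1, 90.7, 137.5, 169.4, 187.8, 239.8, 181.2, 136.9, 0.0 cfs.
ΣQ_DR = 1291 cfs.
With Δt = 1.5 h = 5400 s, V = ΣQ_DR · Δt = 1291 × 5400 = 6.97 × 10^6 ft³ = 160 acre-ft.

V ≈ 160 acre-ft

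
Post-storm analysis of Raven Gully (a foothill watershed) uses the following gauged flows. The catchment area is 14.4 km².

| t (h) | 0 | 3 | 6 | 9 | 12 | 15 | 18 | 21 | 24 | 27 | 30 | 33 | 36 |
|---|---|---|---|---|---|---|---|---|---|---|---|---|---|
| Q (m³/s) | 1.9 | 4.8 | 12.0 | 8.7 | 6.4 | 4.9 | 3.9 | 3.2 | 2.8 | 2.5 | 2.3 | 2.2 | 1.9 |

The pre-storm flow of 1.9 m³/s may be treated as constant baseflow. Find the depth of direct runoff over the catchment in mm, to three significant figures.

Direct runoff: 0.0, 2.9, 10.1, 6.8, 4.5, 3.0, 2.0, 1.3, 0.9, 0.6, 0.4, 0.3, 0.0 m³/s; ΣQ_DR = 32.80 m³/s.
V = ΣQ_DR · Δt = 32.80 × 10800 s = 3.542 × 10^5 m³.
Over A = 14.4 km², depth = V / A = 24.6 mm.

d ≈ 24.6 mm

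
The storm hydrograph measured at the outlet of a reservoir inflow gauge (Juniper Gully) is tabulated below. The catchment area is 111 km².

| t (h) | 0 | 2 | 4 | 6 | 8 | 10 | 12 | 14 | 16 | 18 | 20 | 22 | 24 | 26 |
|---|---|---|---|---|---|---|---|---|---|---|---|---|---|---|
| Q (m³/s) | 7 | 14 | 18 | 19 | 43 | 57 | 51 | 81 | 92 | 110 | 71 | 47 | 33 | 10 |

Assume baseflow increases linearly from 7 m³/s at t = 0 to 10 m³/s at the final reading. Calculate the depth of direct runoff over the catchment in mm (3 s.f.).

Direct runoff: 0.00, 6.77, 10.54, 11.31, 35.08, 48.85, 42.62, 72.38, 83.15, 100.92, 61.69, 37.46, 23.23, 0.00 m³/s; ΣQ_DR = 534.0 m³/s.
V = ΣQ_DR · Δt = 534.0 × 7200 s = 3.845 × 10^6 m³.
Over A = 111 km², depth = V / A = 34.6 mm.

d ≈ 34.6 mm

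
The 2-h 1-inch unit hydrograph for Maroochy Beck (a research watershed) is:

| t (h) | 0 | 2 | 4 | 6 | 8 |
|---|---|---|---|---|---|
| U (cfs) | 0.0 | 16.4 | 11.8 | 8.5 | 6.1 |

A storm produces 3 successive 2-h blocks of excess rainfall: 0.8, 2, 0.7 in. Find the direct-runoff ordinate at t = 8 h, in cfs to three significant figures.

Q ≈ 30.1 cfs

By discrete convolution, Q_j = Σ (P_i / 1 in) · U_{j−i}.
At t = 8 h (j=4): Q = (0.8/1)·6.1 + (2/1)·8.5 + (0.7/1)·11.8 = 30.1 cfs.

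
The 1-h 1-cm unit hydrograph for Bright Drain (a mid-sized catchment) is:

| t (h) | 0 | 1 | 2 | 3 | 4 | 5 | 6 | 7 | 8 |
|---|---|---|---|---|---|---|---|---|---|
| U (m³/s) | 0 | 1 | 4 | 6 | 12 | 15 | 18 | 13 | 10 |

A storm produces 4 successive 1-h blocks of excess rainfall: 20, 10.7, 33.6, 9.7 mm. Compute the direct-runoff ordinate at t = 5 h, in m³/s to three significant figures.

Q ≈ 66.9 m³/s

By discrete convolution, Q_j = Σ (P_i / 10 mm) · U_{j−i}.
At t = 5 h (j=5): Q = (20/10)·15 + (10.7/10)·12 + (33.6/10)·6 + (9.7/10)·4 = 66.9 m³/s.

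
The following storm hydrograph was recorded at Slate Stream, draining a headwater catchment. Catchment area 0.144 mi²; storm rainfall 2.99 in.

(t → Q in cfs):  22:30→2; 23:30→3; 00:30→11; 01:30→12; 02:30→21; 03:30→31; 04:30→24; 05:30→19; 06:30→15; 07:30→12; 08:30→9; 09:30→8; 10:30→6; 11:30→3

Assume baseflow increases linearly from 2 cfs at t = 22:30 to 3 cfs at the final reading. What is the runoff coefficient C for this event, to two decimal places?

ΣQ_DR = 141.0 cfs; V = ΣQ_DR·Δt = 5.076 × 10^5 ft³.
Runoff depth d = V / A = 1.517 in.
C = d / P = 1.517 / 2.99 = 0.51.

C ≈ 0.51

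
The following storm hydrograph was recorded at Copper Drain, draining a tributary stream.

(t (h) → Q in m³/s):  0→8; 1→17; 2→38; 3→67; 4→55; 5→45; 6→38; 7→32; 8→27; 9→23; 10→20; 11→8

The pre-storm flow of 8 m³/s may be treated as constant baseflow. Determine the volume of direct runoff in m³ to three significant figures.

Direct-runoff ordinates (Q − Q_b): 0.0, 9.0, 30.0, 59.0, 47.0, 37.0, 30.0, 24.0, 19.0, 15.0, 12.0, 0.0 m³/s.
ΣQ_DR = 282.0 m³/s.
With Δt = 1 h = 3600 s, V = ΣQ_DR · Δt = 282.0 × 3600 = 1.02 × 10^6 m³.

V ≈ 1.02 × 10^6 m³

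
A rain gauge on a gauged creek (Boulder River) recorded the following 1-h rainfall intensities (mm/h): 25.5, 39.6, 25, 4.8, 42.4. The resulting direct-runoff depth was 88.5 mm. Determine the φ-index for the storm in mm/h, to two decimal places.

Only the 4 blocks with intensity above φ contribute runoff: 25.5, 39.6, 25, 42.4 mm/h.
Σ(I−φ)·Δt = d  ⇒  (25.5+39.6+25+42.4 − 4φ)·1 = 88.5
φ = (132.5 − 88.5/1) / 4 = 11.00 mm/h.

φ ≈ 11.00 mm/h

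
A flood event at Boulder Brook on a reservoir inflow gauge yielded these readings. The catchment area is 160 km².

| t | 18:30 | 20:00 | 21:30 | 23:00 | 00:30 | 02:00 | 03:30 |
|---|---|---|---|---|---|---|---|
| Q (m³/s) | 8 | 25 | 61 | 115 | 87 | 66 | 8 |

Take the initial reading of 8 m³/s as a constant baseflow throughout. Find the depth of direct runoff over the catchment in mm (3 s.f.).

Direct runoff: 0.0, 17.0, 53.0, 107.0, 79.0, 58.0, 0.0 m³/s; ΣQ_DR = 314.0 m³/s.
V = ΣQ_DR · Δt = 314.0 × 5400 s = 1.696 × 10^6 m³.
Over A = 160 km², depth = V / A = 10.6 mm.

d ≈ 10.6 mm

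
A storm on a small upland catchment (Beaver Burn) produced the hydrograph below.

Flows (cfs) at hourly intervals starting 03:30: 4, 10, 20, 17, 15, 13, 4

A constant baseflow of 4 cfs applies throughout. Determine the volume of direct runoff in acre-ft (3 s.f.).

V ≈ 4.55 acre-ft

Direct-runoff ordinates (Q − Q_b): 0.0, 6.0, 16.0, 13.0, 11.0, 9.0, 0.0 cfs.
ΣQ_DR = 55.00 cfs.
With Δt = 1 h = 3600 s, V = ΣQ_DR · Δt = 55.00 × 3600 = 1.98 × 10^5 ft³ = 4.55 acre-ft.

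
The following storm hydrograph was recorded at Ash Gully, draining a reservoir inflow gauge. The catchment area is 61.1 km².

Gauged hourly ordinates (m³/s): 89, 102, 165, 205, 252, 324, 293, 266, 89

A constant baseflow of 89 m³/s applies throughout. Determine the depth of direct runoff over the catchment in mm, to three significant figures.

Direct runoff: 0.0, 13.0, 76.0, 116.0, 163.0, 235.0, 204.0, 177.0, 0.0 m³/s; ΣQ_DR = 984.0 m³/s.
V = ΣQ_DR · Δt = 984.0 × 3600 s = 3.542 × 10^6 m³.
Over A = 61.1 km², depth = V / A = 58.0 mm.

d ≈ 58.0 mm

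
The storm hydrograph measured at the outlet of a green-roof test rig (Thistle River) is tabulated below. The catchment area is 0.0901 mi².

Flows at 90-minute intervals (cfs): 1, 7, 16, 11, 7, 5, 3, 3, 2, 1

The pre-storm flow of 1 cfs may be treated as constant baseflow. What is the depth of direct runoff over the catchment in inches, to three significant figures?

d ≈ 1.19 in

Direct runoff: 0.0, 6.0, 15.0, 10.0, 6.0, 4.0, 2.0, 2.0, 1.0, 0.0 cfs; ΣQ_DR = 46.00 cfs.
V = ΣQ_DR · Δt = 46.00 × 5400 s = 2.484 × 10^5 ft³.
Over A = 0.0901 mi², depth = V / A = 1.19 in.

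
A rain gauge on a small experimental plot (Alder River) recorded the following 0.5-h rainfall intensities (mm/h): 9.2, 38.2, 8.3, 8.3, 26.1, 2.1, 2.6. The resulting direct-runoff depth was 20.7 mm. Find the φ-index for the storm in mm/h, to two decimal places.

φ ≈ 11.45 mm/h

Only the 2 blocks with intensity above φ contribute runoff: 38.2, 26.1 mm/h.
Σ(I−φ)·Δt = d  ⇒  (38.2+26.1 − 2φ)·0.5 = 20.7
φ = (64.30 − 20.7/0.5) / 2 = 11.45 mm/h.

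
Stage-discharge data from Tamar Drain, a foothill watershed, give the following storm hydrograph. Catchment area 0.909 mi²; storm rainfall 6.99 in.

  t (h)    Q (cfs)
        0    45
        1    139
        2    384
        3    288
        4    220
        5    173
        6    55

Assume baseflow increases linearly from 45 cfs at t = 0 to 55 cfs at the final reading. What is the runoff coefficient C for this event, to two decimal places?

C ≈ 0.23

ΣQ_DR = 954.0 cfs; V = ΣQ_DR·Δt = 3.434 × 10^6 ft³.
Runoff depth d = V / A = 1.626 in.
C = d / P = 1.626 / 6.99 = 0.23.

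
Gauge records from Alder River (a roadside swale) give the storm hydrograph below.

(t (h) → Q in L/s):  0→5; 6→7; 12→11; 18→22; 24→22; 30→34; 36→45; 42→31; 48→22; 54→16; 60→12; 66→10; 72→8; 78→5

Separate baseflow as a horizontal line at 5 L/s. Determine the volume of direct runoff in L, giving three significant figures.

V ≈ 3.89 × 10^6 L

Direct-runoff ordinates (Q − Q_b): 0.0, 2.0, 6.0, 17.0, 17.0, 29.0, 40.0, 26.0, 17.0, 11.0, 7.0, 5.0, 3.0, 0.0 L/s.
ΣQ_DR = 180.0 L/s.
With Δt = 6 h = 21600 s, V = ΣQ_DR · Δt = 180.0 × 21600 = 3.89 × 10^6 L.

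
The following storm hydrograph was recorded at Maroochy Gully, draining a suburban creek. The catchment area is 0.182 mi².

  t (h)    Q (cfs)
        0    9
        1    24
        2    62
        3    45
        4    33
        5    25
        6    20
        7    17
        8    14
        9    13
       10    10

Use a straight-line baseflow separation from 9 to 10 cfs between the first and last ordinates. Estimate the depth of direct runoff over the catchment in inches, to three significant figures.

d ≈ 1.43 in

Direct runoff: 0.00, 14.90, 52.80, 35.70, 23.60, 15.50, 10.40, 7.30, 4.20, 3.10, 0.00 cfs; ΣQ_DR = 167.5 cfs.
V = ΣQ_DR · Δt = 167.5 × 3600 s = 6.030 × 10^5 ft³.
Over A = 0.182 mi², depth = V / A = 1.43 in.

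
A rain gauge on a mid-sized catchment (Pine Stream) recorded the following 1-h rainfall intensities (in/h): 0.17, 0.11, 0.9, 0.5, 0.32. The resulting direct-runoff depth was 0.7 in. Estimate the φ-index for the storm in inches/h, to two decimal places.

φ ≈ 0.35 in/h

Only the 2 blocks with intensity above φ contribute runoff: 0.9, 0.5 in/h.
Σ(I−φ)·Δt = d  ⇒  (0.9+0.5 − 2φ)·1 = 0.7
φ = (1.400 − 0.7/1) / 2 = 0.35 in/h.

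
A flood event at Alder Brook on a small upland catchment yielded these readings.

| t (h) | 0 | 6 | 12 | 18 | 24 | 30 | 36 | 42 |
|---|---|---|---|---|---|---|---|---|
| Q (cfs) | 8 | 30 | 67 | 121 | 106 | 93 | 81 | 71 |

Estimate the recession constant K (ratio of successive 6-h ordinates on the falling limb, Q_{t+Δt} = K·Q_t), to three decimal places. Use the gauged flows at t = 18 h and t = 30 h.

Using the recession-limb readings at t = 18 h and t = 30 h: Q falls from 121 to 93 cfs over 2 intervals.
K = (Q₂/Q₁)^(1/2) = (93/121)^(1/2) = 0.877.

K ≈ 0.877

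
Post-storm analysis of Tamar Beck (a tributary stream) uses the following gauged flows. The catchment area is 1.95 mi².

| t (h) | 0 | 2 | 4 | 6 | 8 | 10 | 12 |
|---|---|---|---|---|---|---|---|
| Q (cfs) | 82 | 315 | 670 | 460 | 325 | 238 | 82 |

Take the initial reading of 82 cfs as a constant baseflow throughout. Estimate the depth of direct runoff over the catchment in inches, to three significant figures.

Direct runoff: 0.0, 233.0, 588.0, 378.0, 243.0, 156.0, 0.0 cfs; ΣQ_DR = 1598 cfs.
V = ΣQ_DR · Δt = 1598 × 7200 s = 1.151 × 10^7 ft³.
Over A = 1.95 mi², depth = V / A = 2.54 in.

d ≈ 2.54 in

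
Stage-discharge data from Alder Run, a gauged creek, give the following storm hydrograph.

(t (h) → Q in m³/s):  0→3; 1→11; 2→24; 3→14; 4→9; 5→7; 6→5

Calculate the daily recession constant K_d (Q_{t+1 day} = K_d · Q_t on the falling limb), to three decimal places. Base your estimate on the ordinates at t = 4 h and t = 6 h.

K_d ≈ 0.001

Between t = 4 h and t = 6 h the flow falls from 9 to 5 m³/s over 2×1 h = 2 h.
Per-interval ratio K = (5/9)^(1/2) = 0.7454; K_d = K^(24/1) = 0.001.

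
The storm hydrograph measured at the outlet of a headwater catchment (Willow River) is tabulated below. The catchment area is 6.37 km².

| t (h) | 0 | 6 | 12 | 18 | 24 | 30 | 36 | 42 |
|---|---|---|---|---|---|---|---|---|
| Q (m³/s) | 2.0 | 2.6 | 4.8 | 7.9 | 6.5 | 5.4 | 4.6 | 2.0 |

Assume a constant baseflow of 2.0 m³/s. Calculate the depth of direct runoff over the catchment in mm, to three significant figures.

Direct runoff: 0.0, 0.6, 2.8, 5.9, 4.5, 3.4, 2.6, 0.0 m³/s; ΣQ_DR = 19.80 m³/s.
V = ΣQ_DR · Δt = 19.80 × 21600 s = 4.277 × 10^5 m³.
Over A = 6.37 km², depth = V / A = 67.1 mm.

d ≈ 67.1 mm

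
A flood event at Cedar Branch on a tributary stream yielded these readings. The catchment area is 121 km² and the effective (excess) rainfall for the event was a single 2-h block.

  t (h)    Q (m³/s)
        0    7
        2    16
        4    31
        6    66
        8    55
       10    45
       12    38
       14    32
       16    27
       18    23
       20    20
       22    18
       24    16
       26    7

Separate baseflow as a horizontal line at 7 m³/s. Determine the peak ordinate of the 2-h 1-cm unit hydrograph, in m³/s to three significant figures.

Direct runoff: 0.0, 9.0, 24.0, 59.0, 48.0, 38.0, 31.0, 25.0, 20.0, 16.0, 13.0, 11.0, 9.0, 0.0 m³/s; ΣQ_DR = 303.0 m³/s, peak = 59.0 m³/s.
Runoff depth d = ΣQ_DR·Δt / A = 303.0 × 7200 / (121 km²) = 18.03 mm.
The 1-cm UH is the DRH scaled by (10 mm)/d, so U_p = 59.0 × 10/18.03 = 32.7 m³/s.

U_p ≈ 32.7 m³/s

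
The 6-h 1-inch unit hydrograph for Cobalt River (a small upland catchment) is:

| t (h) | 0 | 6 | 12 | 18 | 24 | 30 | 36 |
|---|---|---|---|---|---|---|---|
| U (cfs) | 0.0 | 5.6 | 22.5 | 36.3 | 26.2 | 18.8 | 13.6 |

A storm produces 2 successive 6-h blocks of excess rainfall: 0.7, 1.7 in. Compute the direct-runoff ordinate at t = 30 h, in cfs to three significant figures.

Q ≈ 57.7 cfs

By discrete convolution, Q_j = Σ (P_i / 1 in) · U_{j−i}.
At t = 30 h (j=5): Q = (0.7/1)·18.8 + (1.7/1)·26.2 = 57.7 cfs.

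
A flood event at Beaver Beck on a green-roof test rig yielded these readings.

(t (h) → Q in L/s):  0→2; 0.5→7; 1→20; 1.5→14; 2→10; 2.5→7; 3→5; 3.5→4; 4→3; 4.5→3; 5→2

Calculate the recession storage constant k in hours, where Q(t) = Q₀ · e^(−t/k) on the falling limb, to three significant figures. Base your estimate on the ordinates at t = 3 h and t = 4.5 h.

On the falling limb, Q drops from 5 to 3 L/s between t = 3 h and t = 4.5 h (Δt = 1.5 h).
k = −Δt / ln(Q₂/Q₁) = −1.5 / ln(3/5) = 2.94 h.

k ≈ 2.94 h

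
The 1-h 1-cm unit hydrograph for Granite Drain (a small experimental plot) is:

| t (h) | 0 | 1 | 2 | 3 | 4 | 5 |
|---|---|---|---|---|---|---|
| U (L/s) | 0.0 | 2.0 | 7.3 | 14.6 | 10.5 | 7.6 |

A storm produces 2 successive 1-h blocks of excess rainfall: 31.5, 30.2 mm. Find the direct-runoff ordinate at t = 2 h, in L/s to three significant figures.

Q ≈ 29.0 L/s

By discrete convolution, Q_j = Σ (P_i / 10 mm) · U_{j−i}.
At t = 2 h (j=2): Q = (31.5/10)·7.3 + (30.2/10)·2.0 = 29.0 L/s.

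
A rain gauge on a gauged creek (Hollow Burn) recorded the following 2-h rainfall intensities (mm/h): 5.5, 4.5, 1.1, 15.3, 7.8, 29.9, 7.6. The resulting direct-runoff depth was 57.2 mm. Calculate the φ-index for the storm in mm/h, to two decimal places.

φ ≈ 8.30 mm/h

Only the 2 blocks with intensity above φ contribute runoff: 15.3, 29.9 mm/h.
Σ(I−φ)·Δt = d  ⇒  (15.3+29.9 − 2φ)·2 = 57.2
φ = (45.20 − 57.2/2) / 2 = 8.30 mm/h.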